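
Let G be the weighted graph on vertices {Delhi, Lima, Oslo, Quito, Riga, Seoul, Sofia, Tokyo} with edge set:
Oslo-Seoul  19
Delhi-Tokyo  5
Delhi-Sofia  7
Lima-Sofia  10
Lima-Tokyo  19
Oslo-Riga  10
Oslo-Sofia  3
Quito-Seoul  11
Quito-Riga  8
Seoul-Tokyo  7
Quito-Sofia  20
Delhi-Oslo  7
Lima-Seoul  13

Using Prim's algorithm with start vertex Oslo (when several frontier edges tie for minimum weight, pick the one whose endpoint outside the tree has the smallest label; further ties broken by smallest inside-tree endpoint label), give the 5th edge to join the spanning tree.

Lima-Sofia

Prim's algorithm from Oslo:
Step 1: cheapest edge leaving the tree is Oslo-Sofia (3); add Sofia.
Step 2: cheapest edge leaving the tree is Delhi-Oslo (7); add Delhi.
Step 3: cheapest edge leaving the tree is Delhi-Tokyo (5); add Tokyo.
Step 4: cheapest edge leaving the tree is Seoul-Tokyo (7); add Seoul.
Step 5: cheapest edge leaving the tree is Lima-Sofia (10); add Lima.
Step 6: cheapest edge leaving the tree is Oslo-Riga (10); add Riga.
Step 7: cheapest edge leaving the tree is Quito-Riga (8); add Quito.
The 5th edge added is Lima-Sofia.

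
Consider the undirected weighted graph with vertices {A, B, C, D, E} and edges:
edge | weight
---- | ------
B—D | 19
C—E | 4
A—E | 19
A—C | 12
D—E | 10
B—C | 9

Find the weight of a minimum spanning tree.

35

Kruskal: consider edges lightest-first.
C—E (4): add — endpoints in different components.
B—C (9): add — endpoints in different components.
D—E (10): add — endpoints in different components.
A—C (12): add — endpoints in different components.
MST edges: C—E, B—C, D—E, A—C; total weight 4+9+10+12 = 35.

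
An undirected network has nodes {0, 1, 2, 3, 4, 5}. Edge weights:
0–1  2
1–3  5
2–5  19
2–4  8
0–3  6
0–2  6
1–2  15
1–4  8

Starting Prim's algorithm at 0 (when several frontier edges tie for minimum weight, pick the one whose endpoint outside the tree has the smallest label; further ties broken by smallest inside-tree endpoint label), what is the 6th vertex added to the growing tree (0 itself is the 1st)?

5

Prim's algorithm from 0:
Step 1: cheapest edge leaving the tree is 0–1 (2); add 1.
Step 2: cheapest edge leaving the tree is 1–3 (5); add 3.
Step 3: cheapest edge leaving the tree is 0–2 (6); add 2.
Step 4: cheapest edge leaving the tree is 1–4 (8); add 4.
Step 5: cheapest edge leaving the tree is 2–5 (19); add 5.
Vertex order: 0, 1, 3, 2, 4, 5. The 6th vertex is 5.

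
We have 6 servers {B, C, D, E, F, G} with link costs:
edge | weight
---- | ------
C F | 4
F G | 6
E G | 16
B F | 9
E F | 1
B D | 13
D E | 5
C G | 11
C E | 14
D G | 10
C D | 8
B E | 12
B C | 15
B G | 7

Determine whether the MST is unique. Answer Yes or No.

Sort edges by weight, then run Kruskal:
E F (1): add — endpoints in different components.
C F (4): add — endpoints in different components.
D E (5): add — endpoints in different components.
F G (6): add — endpoints in different components.
B G (7): add — endpoints in different components.
Every non-tree edge has weight strictly greater than the heaviest edge on the tree path between its endpoints, so the MST is unique.

Yes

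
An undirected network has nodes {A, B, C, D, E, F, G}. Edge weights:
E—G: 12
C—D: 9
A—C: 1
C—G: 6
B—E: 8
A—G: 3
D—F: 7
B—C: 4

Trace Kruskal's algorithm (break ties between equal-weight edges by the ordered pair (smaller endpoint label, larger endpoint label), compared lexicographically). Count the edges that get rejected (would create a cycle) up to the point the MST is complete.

1

Kruskal's algorithm — process edges by increasing weight (ties by edge label):
A—C (1): add — endpoints in different components.
A—G (3): add — endpoints in different components.
B—C (4): add — endpoints in different components.
C—G (6): skip — C and G already connected.
D—F (7): add — endpoints in different components.
B—E (8): add — endpoints in different components.
C—D (9): add — endpoints in different components.
Edges rejected before the tree was complete: 1.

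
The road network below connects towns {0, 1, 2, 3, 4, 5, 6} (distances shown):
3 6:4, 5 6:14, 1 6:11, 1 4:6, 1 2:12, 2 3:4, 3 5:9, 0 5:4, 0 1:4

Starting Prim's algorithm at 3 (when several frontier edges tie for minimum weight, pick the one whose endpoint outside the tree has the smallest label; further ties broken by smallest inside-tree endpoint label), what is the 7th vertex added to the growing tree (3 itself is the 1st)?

Grow the tree from 3 using Prim:
Step 1: frontier [2 3 4, 3 6 4, 3 5 9] → take 2 3 (4); add 2.
Step 2: frontier [1 2 12, 3 6 4, 3 5 9] → take 3 6 (4); add 6.
Step 3: frontier [1 2 12, 3 5 9, 1 6 11, 5 6 14] → take 3 5 (9); add 5.
Step 4: frontier [1 2 12, 0 5 4, 1 6 11] → take 0 5 (4); add 0.
Step 5: frontier [0 1 4, 1 2 12, 1 6 11] → take 0 1 (4); add 1.
Step 6: frontier [1 4 6] → take 1 4 (6); add 4.
Vertex order: 3, 2, 6, 5, 0, 1, 4. The 7th vertex is 4.

4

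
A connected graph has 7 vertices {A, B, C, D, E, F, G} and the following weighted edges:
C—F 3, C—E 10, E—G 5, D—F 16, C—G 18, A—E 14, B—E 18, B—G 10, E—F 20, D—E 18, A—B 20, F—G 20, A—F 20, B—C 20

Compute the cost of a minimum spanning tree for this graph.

Prim's algorithm from C:
Step 1: frontier [C—F 3, C—E 10, C—G 18, B—C 20] → take C—F (3); add F.
Step 2: frontier [C—E 10, C—G 18, B—C 20, D—F 16, A—F 20, E—F 20, F—G 20] → take C—E (10); add E.
Step 3: frontier [C—G 18, B—C 20, E—G 5, A—E 14, B—E 18, D—E 18, D—F 16, A—F 20, F—G 20] → take E—G (5); add G.
Step 4: frontier [B—C 20, A—E 14, B—E 18, D—E 18, D—F 16, A—F 20, B—G 10] → take B—G (10); add B.
Step 5: frontier [A—B 20, A—E 14, D—E 18, D—F 16, A—F 20] → take A—E (14); add A.
Step 6: frontier [D—E 18, D—F 16] → take D—F (16); add D.
MST edges: C—F, C—E, E—G, B—G, A—E, D—F; total weight 3+10+5+10+14+16 = 58.

58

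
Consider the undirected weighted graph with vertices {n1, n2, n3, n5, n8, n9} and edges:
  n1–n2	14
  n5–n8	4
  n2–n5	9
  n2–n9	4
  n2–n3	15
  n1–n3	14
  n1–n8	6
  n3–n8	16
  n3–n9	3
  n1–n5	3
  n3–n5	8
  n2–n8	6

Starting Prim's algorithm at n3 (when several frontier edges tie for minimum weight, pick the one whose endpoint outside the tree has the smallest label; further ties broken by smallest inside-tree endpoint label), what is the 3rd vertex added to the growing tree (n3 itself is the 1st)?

Prim, starting at n3.
Step 1: frontier [n3–n9 3, n3–n5 8, n1–n3 14, n2–n3 15, n3–n8 16] → take n3–n9 (3); add n9.
Step 2: frontier [n3–n5 8, n1–n3 14, n2–n3 15, n3–n8 16, n2–n9 4] → take n2–n9 (4); add n2.
Step 3: frontier [n2–n8 6, n2–n5 9, n1–n2 14, n3–n5 8, n1–n3 14, n3–n8 16] → take n2–n8 (6); add n8.
Step 4: frontier [n2–n5 9, n1–n2 14, n3–n5 8, n1–n3 14, n5–n8 4, n1–n8 6] → take n5–n8 (4); add n5.
Step 5: frontier [n1–n2 14, n1–n3 14, n1–n5 3, n1–n8 6] → take n1–n5 (3); add n1.
Vertex order: n3, n9, n2, n8, n5, n1. The 3rd vertex is n2.

n2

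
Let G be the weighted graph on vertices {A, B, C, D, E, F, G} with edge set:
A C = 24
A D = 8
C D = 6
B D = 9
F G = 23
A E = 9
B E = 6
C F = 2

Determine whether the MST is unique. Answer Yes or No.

No

Sort edges by weight, then run Kruskal:
C F (2): add. Components now {A} {B} {C,F} {D} {E} {G}
B E (6): add. Components now {A} {B,E} {C,F} {D} {G}
C D (6): add. Components now {A} {B,E} {C,D,F} {G}
A D (8): add. Components now {A,C,D,F} {B,E} {G}
A E (9): add. Components now {A,B,C,D,E,F} {G}
B D (9): skip — B and D already connected.
F G (23): add. Components now {A,B,C,D,E,F,G}
Non-tree edge B D has weight 9, equal to the heaviest edge on its tree cycle — swapping gives another MST of the same weight. Not unique.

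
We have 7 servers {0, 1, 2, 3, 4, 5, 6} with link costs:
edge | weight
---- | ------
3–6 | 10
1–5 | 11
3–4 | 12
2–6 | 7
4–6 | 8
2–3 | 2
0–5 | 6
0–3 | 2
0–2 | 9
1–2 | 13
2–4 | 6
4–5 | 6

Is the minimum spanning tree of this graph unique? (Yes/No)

No

Sort edges by weight, then run Kruskal:
0–3 (2): add. Components now {0,3} {1} {2} {4} {5} {6}
2–3 (2): add. Components now {0,2,3} {1} {4} {5} {6}
0–5 (6): add. Components now {0,2,3,5} {1} {4} {6}
2–4 (6): add. Components now {0,2,3,4,5} {1} {6}
4–5 (6): skip — 4 and 5 already connected.
2–6 (7): add. Components now {0,2,3,4,5,6} {1}
4–6 (8): skip — 4 and 6 already connected.
0–2 (9): skip — 0 and 2 already connected.
3–6 (10): skip — 3 and 6 already connected.
1–5 (11): add. Components now {0,1,2,3,4,5,6}
Non-tree edge 4–5 has weight 6, equal to the heaviest edge on its tree cycle — swapping gives another MST of the same weight. Not unique.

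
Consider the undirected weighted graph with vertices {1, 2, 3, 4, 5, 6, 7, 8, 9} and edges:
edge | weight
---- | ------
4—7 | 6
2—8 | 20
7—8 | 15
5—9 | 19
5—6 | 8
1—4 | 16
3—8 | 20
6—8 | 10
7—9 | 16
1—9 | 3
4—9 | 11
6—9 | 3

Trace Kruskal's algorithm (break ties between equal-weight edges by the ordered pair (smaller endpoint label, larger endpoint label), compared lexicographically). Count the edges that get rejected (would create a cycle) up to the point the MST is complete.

4

Sort edges by weight, then run Kruskal:
1—9 (3): add — endpoints in different components.
6—9 (3): add — endpoints in different components.
4—7 (6): add — endpoints in different components.
5—6 (8): add — endpoints in different components.
6—8 (10): add — endpoints in different components.
4—9 (11): add — endpoints in different components.
7—8 (15): skip — 7 and 8 already connected.
1—4 (16): skip — 1 and 4 already connected.
7—9 (16): skip — 7 and 9 already connected.
5—9 (19): skip — 5 and 9 already connected.
2—8 (20): add — endpoints in different components.
3—8 (20): add — endpoints in different components.
Edges rejected before the tree was complete: 4.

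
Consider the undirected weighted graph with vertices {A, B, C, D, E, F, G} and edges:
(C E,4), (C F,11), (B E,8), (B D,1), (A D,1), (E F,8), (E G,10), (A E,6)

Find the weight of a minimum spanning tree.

30

Kruskal: consider edges lightest-first.
A D (1): add. Components now {A,D} {B} {C} {E} {F} {G}
B D (1): add. Components now {A,B,D} {C} {E} {F} {G}
C E (4): add. Components now {A,B,D} {C,E} {F} {G}
A E (6): add. Components now {A,B,C,D,E} {F} {G}
B E (8): skip — B and E already connected.
E F (8): add. Components now {A,B,C,D,E,F} {G}
E G (10): add. Components now {A,B,C,D,E,F,G}
MST edges: A D, B D, C E, A E, E F, E G; total weight 1+1+4+6+8+10 = 30.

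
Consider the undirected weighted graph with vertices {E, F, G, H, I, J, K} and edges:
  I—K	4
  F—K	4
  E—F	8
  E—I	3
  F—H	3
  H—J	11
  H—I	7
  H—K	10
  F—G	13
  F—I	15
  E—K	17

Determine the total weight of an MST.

38

Prim's algorithm from E:
Step 1: frontier [E—I 3, E—F 8, E—K 17] → take E—I (3); add I.
Step 2: frontier [E—F 8, E—K 17, I—K 4, H—I 7, F—I 15] → take I—K (4); add K.
Step 3: frontier [E—F 8, H—I 7, F—I 15, F—K 4, H—K 10] → take F—K (4); add F.
Step 4: frontier [F—H 3, F—G 13, H—I 7, H—K 10] → take F—H (3); add H.
Step 5: frontier [F—G 13, H—J 11] → take H—J (11); add J.
Step 6: frontier [F—G 13] → take F—G (13); add G.
MST edges: E—I, I—K, F—K, F—H, H—J, F—G; total weight 3+4+4+3+11+13 = 38.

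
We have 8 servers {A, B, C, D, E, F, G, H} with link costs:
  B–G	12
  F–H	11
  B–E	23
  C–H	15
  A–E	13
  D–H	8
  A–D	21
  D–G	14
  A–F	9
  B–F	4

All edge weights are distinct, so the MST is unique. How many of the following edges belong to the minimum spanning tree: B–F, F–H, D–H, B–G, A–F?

Sort edges by weight, then run Kruskal:
B–F (4): add — endpoints in different components.
D–H (8): add — endpoints in different components.
A–F (9): add — endpoints in different components.
F–H (11): add — endpoints in different components.
B–G (12): add — endpoints in different components.
A–E (13): add — endpoints in different components.
D–G (14): skip — D and G already connected.
C–H (15): add — endpoints in different components.
MST edge set: {B–F, D–H, A–F, F–H, B–G, A–E, C–H}.
Of the listed edges, {B–F, F–H, D–H, B–G, A–F} are in the MST → 5.

5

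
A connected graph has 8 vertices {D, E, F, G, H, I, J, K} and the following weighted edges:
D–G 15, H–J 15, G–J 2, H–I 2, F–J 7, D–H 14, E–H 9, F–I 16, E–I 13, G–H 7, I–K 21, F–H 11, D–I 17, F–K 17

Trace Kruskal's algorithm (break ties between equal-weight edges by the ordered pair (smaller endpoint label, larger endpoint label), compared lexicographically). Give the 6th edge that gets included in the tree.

D-H

Kruskal's algorithm — process edges by increasing weight (ties by edge label):
G–J (2): add — endpoints in different components.
H–I (2): add — endpoints in different components.
F–J (7): add — endpoints in different components.
G–H (7): add — endpoints in different components.
E–H (9): add — endpoints in different components.
F–H (11): skip — F and H already connected.
E–I (13): skip — E and I already connected.
D–H (14): add — endpoints in different components.
D–G (15): skip — D and G already connected.
H–J (15): skip — H and J already connected.
F–I (16): skip — F and I already connected.
D–I (17): skip — D and I already connected.
F–K (17): add — endpoints in different components.
The 6th edge added is D–H.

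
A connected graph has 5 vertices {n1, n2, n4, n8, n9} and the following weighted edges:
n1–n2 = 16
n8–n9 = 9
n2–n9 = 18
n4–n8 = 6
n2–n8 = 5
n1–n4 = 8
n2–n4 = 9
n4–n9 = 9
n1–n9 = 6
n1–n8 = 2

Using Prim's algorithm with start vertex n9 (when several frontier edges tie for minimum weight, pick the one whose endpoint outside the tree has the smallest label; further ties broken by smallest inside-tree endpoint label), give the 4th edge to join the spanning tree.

Prim's algorithm from n9:
Step 1: frontier [n1–n9 6, n4–n9 9, n8–n9 9, n2–n9 18] → take n1–n9 (6); add n1.
Step 2: frontier [n1–n8 2, n1–n4 8, n1–n2 16, n4–n9 9, n8–n9 9, n2–n9 18] → take n1–n8 (2); add n8.
Step 3: frontier [n1–n4 8, n1–n2 16, n2–n8 5, n4–n8 6, n4–n9 9, n2–n9 18] → take n2–n8 (5); add n2.
Step 4: frontier [n1–n4 8, n2–n4 9, n4–n8 6, n4–n9 9] → take n4–n8 (6); add n4.
The 4th edge added is n4–n8.

n4-n8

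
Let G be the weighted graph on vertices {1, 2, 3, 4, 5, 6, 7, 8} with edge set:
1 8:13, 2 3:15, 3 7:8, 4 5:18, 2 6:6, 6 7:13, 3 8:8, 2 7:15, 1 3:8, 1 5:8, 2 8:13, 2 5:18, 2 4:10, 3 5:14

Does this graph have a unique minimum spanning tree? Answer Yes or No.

Sort edges by weight, then run Kruskal:
2 6 (6): add — endpoints in different components.
1 3 (8): add — endpoints in different components.
1 5 (8): add — endpoints in different components.
3 7 (8): add — endpoints in different components.
3 8 (8): add — endpoints in different components.
2 4 (10): add — endpoints in different components.
1 8 (13): skip — 1 and 8 already connected.
2 8 (13): add — endpoints in different components.
Non-tree edge 6 7 has weight 13, equal to the heaviest edge on its tree cycle — swapping gives another MST of the same weight. Not unique.

No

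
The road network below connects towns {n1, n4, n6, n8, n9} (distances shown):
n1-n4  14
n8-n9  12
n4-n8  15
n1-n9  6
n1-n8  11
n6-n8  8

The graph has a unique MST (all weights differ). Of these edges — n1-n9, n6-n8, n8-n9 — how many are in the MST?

Kruskal: consider edges lightest-first.
n1-n9 (6): add — endpoints in different components.
n6-n8 (8): add — endpoints in different components.
n1-n8 (11): add — endpoints in different components.
n8-n9 (12): skip — n8 and n9 already connected.
n1-n4 (14): add — endpoints in different components.
MST edge set: {n1-n9, n6-n8, n1-n8, n1-n4}.
Of the listed edges, {n1-n9, n6-n8} are in the MST → 2.

2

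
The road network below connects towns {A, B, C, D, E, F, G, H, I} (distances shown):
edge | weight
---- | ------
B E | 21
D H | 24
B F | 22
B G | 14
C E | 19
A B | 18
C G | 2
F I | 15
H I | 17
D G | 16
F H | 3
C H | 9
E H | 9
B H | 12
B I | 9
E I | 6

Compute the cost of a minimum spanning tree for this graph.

Kruskal: consider edges lightest-first.
C G (2): add — endpoints in different components.
F H (3): add — endpoints in different components.
E I (6): add — endpoints in different components.
B I (9): add — endpoints in different components.
C H (9): add — endpoints in different components.
E H (9): add — endpoints in different components.
B H (12): skip — B and H already connected.
B G (14): skip — B and G already connected.
F I (15): skip — F and I already connected.
D G (16): add — endpoints in different components.
H I (17): skip — H and I already connected.
A B (18): add — endpoints in different components.
MST edges: C G, F H, E I, B I, C H, E H, D G, A B; total weight 2+3+6+9+9+9+16+18 = 72.

72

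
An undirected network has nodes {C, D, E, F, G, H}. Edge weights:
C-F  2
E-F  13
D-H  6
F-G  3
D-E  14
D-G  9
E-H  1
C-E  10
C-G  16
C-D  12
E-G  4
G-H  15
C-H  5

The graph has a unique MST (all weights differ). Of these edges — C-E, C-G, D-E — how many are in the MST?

Kruskal's algorithm — process edges by increasing weight (ties by edge label):
E-H (1): add — endpoints in different components.
C-F (2): add — endpoints in different components.
F-G (3): add — endpoints in different components.
E-G (4): add — endpoints in different components.
C-H (5): skip — C and H already connected.
D-H (6): add — endpoints in different components.
MST edge set: {E-H, C-F, F-G, E-G, D-H}.
Of the listed edges, {} are in the MST → 0.

0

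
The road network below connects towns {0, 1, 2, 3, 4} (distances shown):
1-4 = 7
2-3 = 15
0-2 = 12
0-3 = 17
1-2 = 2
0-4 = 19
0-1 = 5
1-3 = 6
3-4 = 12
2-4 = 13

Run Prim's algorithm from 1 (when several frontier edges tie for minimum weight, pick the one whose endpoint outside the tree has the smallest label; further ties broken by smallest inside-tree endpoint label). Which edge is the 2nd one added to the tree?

0-1

Prim, starting at 1.
Step 1: cheapest edge leaving the tree is 1-2 (2); add 2.
Step 2: cheapest edge leaving the tree is 0-1 (5); add 0.
Step 3: cheapest edge leaving the tree is 1-3 (6); add 3.
Step 4: cheapest edge leaving the tree is 1-4 (7); add 4.
The 2nd edge added is 0-1.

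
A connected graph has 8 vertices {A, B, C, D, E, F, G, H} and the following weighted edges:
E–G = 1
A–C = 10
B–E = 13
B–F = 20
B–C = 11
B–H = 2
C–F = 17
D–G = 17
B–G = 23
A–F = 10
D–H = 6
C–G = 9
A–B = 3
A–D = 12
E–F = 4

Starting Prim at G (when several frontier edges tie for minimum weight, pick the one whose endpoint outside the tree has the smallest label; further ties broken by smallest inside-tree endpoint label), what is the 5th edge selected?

A-B

Prim, starting at G.
Step 1: cheapest edge leaving the tree is E–G (1); add E.
Step 2: cheapest edge leaving the tree is E–F (4); add F.
Step 3: cheapest edge leaving the tree is C–G (9); add C.
Step 4: cheapest edge leaving the tree is A–C (10); add A.
Step 5: cheapest edge leaving the tree is A–B (3); add B.
Step 6: cheapest edge leaving the tree is B–H (2); add H.
Step 7: cheapest edge leaving the tree is D–H (6); add D.
The 5th edge added is A–B.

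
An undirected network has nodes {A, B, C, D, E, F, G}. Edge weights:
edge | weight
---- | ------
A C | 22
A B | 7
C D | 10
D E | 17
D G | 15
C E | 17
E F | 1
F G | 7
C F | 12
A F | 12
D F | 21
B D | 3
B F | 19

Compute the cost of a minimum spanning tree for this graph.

Sort edges by weight, then run Kruskal:
E F (1): add. Components now {A} {B} {C} {D} {E,F} {G}
B D (3): add. Components now {A} {B,D} {C} {E,F} {G}
A B (7): add. Components now {A,B,D} {C} {E,F} {G}
F G (7): add. Components now {A,B,D} {C} {E,F,G}
C D (10): add. Components now {A,B,C,D} {E,F,G}
A F (12): add. Components now {A,B,C,D,E,F,G}
MST edges: E F, B D, A B, F G, C D, A F; total weight 1+3+7+7+10+12 = 40.

40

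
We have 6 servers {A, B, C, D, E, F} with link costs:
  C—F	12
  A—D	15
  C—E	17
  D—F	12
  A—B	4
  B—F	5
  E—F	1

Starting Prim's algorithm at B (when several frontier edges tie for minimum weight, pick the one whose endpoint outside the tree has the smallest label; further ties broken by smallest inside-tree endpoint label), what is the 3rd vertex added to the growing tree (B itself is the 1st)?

Prim's algorithm from B:
Step 1: frontier [A—B 4, B—F 5] → take A—B (4); add A.
Step 2: frontier [A—D 15, B—F 5] → take B—F (5); add F.
Step 3: frontier [A—D 15, E—F 1, C—F 12, D—F 12] → take E—F (1); add E.
Step 4: frontier [A—D 15, C—E 17, C—F 12, D—F 12] → take C—F (12); add C.
Step 5: frontier [A—D 15, D—F 12] → take D—F (12); add D.
Vertex order: B, A, F, E, C, D. The 3rd vertex is F.

F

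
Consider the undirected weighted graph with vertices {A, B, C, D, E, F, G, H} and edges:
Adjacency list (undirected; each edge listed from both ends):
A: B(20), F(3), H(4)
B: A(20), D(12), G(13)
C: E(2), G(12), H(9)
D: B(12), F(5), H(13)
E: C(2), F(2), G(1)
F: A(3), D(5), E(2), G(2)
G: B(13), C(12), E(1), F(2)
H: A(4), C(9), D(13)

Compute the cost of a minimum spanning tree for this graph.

Prim's algorithm from H:
Step 1: cheapest edge leaving the tree is A–H (4); add A.
Step 2: cheapest edge leaving the tree is A–F (3); add F.
Step 3: cheapest edge leaving the tree is E–F (2); add E.
Step 4: cheapest edge leaving the tree is E–G (1); add G.
Step 5: cheapest edge leaving the tree is C–E (2); add C.
Step 6: cheapest edge leaving the tree is D–F (5); add D.
Step 7: cheapest edge leaving the tree is B–D (12); add B.
MST edges: A–H, A–F, E–F, E–G, C–E, D–F, B–D; total weight 4+3+2+1+2+5+12 = 29.

29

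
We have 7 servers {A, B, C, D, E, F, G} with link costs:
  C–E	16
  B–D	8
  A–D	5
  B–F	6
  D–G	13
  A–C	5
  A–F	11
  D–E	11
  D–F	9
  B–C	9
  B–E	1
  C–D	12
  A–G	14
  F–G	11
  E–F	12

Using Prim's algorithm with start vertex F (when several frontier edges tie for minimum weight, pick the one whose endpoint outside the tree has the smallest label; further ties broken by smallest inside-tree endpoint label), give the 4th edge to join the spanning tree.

Prim's algorithm from F:
Step 1: cheapest edge leaving the tree is B–F (6); add B.
Step 2: cheapest edge leaving the tree is B–E (1); add E.
Step 3: cheapest edge leaving the tree is B–D (8); add D.
Step 4: cheapest edge leaving the tree is A–D (5); add A.
Step 5: cheapest edge leaving the tree is A–C (5); add C.
Step 6: cheapest edge leaving the tree is F–G (11); add G.
The 4th edge added is A–D.

A-D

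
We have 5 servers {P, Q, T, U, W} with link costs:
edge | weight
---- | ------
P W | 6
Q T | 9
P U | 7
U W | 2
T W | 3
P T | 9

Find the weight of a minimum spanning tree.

Grow the tree from Q using Prim:
Step 1: frontier [Q T 9] → take Q T (9); add T.
Step 2: frontier [T W 3, P T 9] → take T W (3); add W.
Step 3: frontier [P T 9, U W 2, P W 6] → take U W (2); add U.
Step 4: frontier [P T 9, P U 7, P W 6] → take P W (6); add P.
MST edges: Q T, T W, U W, P W; total weight 9+3+2+6 = 20.

20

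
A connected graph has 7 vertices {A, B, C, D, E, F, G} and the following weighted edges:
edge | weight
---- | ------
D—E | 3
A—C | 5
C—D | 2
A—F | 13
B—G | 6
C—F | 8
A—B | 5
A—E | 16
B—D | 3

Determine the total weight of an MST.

27

Prim, starting at C.
Step 1: cheapest edge leaving the tree is C—D (2); add D.
Step 2: cheapest edge leaving the tree is B—D (3); add B.
Step 3: cheapest edge leaving the tree is D—E (3); add E.
Step 4: cheapest edge leaving the tree is A—B (5); add A.
Step 5: cheapest edge leaving the tree is B—G (6); add G.
Step 6: cheapest edge leaving the tree is C—F (8); add F.
MST edges: C—D, B—D, D—E, A—B, B—G, C—F; total weight 2+3+3+5+6+8 = 27.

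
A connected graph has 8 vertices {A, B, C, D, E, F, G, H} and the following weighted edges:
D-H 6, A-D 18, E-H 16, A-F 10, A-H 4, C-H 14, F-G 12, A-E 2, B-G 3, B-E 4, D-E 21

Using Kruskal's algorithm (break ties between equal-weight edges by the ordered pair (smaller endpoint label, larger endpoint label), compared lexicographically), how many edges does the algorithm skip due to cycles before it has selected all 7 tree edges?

1

Kruskal: consider edges lightest-first.
A-E (2): add — endpoints in different components.
B-G (3): add — endpoints in different components.
A-H (4): add — endpoints in different components.
B-E (4): add — endpoints in different components.
D-H (6): add — endpoints in different components.
A-F (10): add — endpoints in different components.
F-G (12): skip — F and G already connected.
C-H (14): add — endpoints in different components.
Edges rejected before the tree was complete: 1.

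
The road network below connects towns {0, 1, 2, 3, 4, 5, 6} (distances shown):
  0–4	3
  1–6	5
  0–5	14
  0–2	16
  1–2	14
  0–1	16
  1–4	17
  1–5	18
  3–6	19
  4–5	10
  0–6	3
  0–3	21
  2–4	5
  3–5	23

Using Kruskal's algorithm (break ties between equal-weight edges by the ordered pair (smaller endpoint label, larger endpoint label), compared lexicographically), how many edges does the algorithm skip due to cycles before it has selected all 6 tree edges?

6

Kruskal's algorithm — process edges by increasing weight (ties by edge label):
0–4 (3): add — endpoints in different components.
0–6 (3): add — endpoints in different components.
1–6 (5): add — endpoints in different components.
2–4 (5): add — endpoints in different components.
4–5 (10): add — endpoints in different components.
0–5 (14): skip — 0 and 5 already connected.
1–2 (14): skip — 1 and 2 already connected.
0–1 (16): skip — 0 and 1 already connected.
0–2 (16): skip — 0 and 2 already connected.
1–4 (17): skip — 1 and 4 already connected.
1–5 (18): skip — 1 and 5 already connected.
3–6 (19): add — endpoints in different components.
Edges rejected before the tree was complete: 6.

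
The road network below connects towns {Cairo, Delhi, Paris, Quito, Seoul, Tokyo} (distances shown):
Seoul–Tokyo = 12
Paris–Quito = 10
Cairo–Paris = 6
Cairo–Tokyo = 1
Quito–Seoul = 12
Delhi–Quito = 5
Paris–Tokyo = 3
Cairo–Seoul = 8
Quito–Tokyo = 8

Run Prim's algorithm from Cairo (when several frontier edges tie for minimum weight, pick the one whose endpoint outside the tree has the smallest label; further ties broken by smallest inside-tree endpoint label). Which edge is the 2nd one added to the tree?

Prim's algorithm from Cairo:
Step 1: frontier [Cairo–Tokyo 1, Cairo–Paris 6, Cairo–Seoul 8] → take Cairo–Tokyo (1); add Tokyo.
Step 2: frontier [Cairo–Paris 6, Cairo–Seoul 8, Paris–Tokyo 3, Quito–Tokyo 8, Seoul–Tokyo 12] → take Paris–Tokyo (3); add Paris.
Step 3: frontier [Cairo–Seoul 8, Paris–Quito 10, Quito–Tokyo 8, Seoul–Tokyo 12] → take Quito–Tokyo (8); add Quito.
Step 4: frontier [Cairo–Seoul 8, Delhi–Quito 5, Quito–Seoul 12, Seoul–Tokyo 12] → take Delhi–Quito (5); add Delhi.
Step 5: frontier [Cairo–Seoul 8, Quito–Seoul 12, Seoul–Tokyo 12] → take Cairo–Seoul (8); add Seoul.
The 2nd edge added is Paris–Tokyo.

Paris-Tokyo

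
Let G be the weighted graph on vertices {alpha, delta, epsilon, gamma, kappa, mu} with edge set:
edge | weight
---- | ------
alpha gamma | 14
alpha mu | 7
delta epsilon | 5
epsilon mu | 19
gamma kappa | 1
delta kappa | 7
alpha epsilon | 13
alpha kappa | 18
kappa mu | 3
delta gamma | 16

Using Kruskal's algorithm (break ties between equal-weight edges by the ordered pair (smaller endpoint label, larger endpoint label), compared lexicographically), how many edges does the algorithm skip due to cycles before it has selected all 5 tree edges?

Kruskal: consider edges lightest-first.
gamma kappa (1): add. Components now {epsilon} {gamma,kappa} {mu} {delta} {alpha}
kappa mu (3): add. Components now {epsilon} {gamma,kappa,mu} {delta} {alpha}
delta epsilon (5): add. Components now {delta,epsilon} {gamma,kappa,mu} {alpha}
alpha mu (7): add. Components now {delta,epsilon} {alpha,gamma,kappa,mu}
delta kappa (7): add. Components now {alpha,delta,epsilon,gamma,kappa,mu}
Edges rejected before the tree was complete: 0.

0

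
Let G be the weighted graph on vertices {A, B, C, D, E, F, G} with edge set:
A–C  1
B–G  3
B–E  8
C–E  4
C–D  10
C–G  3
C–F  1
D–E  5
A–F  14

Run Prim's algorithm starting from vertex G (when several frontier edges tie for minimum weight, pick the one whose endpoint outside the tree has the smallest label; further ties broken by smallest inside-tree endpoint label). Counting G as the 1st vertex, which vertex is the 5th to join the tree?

F

Prim's algorithm from G:
Step 1: cheapest edge leaving the tree is B–G (3); add B.
Step 2: cheapest edge leaving the tree is C–G (3); add C.
Step 3: cheapest edge leaving the tree is A–C (1); add A.
Step 4: cheapest edge leaving the tree is C–F (1); add F.
Step 5: cheapest edge leaving the tree is C–E (4); add E.
Step 6: cheapest edge leaving the tree is D–E (5); add D.
Vertex order: G, B, C, A, F, E, D. The 5th vertex is F.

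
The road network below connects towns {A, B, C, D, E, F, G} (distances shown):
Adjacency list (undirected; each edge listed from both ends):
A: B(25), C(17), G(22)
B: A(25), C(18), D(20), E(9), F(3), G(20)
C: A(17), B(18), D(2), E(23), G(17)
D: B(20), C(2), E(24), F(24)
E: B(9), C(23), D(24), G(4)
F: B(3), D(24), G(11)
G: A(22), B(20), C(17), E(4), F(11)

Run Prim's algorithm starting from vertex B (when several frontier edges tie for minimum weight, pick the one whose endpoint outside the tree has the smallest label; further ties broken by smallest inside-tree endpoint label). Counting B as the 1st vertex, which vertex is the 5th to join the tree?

Prim's algorithm from B:
Step 1: cheapest edge leaving the tree is B–F (3); add F.
Step 2: cheapest edge leaving the tree is B–E (9); add E.
Step 3: cheapest edge leaving the tree is E–G (4); add G.
Step 4: cheapest edge leaving the tree is C–G (17); add C.
Step 5: cheapest edge leaving the tree is C–D (2); add D.
Step 6: cheapest edge leaving the tree is A–C (17); add A.
Vertex order: B, F, E, G, C, D, A. The 5th vertex is C.

C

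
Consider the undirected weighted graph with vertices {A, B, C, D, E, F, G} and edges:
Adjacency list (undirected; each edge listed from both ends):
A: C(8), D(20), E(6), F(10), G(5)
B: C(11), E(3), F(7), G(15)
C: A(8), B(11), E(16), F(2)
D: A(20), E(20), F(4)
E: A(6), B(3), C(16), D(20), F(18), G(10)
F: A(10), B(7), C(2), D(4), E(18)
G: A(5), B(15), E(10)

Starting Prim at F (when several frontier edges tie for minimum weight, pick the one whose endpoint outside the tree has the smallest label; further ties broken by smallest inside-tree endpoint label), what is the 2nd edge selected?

Prim, starting at F.
Step 1: cheapest edge leaving the tree is C F (2); add C.
Step 2: cheapest edge leaving the tree is D F (4); add D.
Step 3: cheapest edge leaving the tree is B F (7); add B.
Step 4: cheapest edge leaving the tree is B E (3); add E.
Step 5: cheapest edge leaving the tree is A E (6); add A.
Step 6: cheapest edge leaving the tree is A G (5); add G.
The 2nd edge added is D F.

D-F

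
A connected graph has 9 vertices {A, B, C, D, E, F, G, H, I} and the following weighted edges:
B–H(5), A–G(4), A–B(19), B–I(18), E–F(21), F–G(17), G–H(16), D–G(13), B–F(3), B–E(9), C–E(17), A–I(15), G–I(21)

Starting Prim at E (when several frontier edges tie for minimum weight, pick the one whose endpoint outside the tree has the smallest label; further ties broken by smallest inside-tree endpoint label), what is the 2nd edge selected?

Prim's algorithm from E:
Step 1: cheapest edge leaving the tree is B–E (9); add B.
Step 2: cheapest edge leaving the tree is B–F (3); add F.
Step 3: cheapest edge leaving the tree is B–H (5); add H.
Step 4: cheapest edge leaving the tree is G–H (16); add G.
Step 5: cheapest edge leaving the tree is A–G (4); add A.
Step 6: cheapest edge leaving the tree is D–G (13); add D.
Step 7: cheapest edge leaving the tree is A–I (15); add I.
Step 8: cheapest edge leaving the tree is C–E (17); add C.
The 2nd edge added is B–F.

B-F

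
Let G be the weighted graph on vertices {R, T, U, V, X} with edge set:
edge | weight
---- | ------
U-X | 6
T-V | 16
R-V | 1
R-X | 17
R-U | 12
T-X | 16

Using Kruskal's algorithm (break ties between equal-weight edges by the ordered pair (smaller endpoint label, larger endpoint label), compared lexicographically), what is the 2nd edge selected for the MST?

U-X

Sort edges by weight, then run Kruskal:
R-V (1): add — endpoints in different components.
U-X (6): add — endpoints in different components.
R-U (12): add — endpoints in different components.
T-V (16): add — endpoints in different components.
The 2nd edge added is U-X.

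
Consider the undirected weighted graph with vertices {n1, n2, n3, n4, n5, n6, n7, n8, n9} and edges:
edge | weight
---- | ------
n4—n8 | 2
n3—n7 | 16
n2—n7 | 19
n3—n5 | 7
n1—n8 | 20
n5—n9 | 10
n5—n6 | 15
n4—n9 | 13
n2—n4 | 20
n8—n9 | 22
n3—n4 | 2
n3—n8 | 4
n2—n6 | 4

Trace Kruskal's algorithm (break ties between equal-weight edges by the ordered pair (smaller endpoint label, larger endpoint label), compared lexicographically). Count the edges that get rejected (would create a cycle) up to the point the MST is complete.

Kruskal: consider edges lightest-first.
n3—n4 (2): add — endpoints in different components.
n4—n8 (2): add — endpoints in different components.
n2—n6 (4): add — endpoints in different components.
n3—n8 (4): skip — n3 and n8 already connected.
n3—n5 (7): add — endpoints in different components.
n5—n9 (10): add — endpoints in different components.
n4—n9 (13): skip — n4 and n9 already connected.
n5—n6 (15): add — endpoints in different components.
n3—n7 (16): add — endpoints in different components.
n2—n7 (19): skip — n7 and n2 already connected.
n1—n8 (20): add — endpoints in different components.
Edges rejected before the tree was complete: 3.

3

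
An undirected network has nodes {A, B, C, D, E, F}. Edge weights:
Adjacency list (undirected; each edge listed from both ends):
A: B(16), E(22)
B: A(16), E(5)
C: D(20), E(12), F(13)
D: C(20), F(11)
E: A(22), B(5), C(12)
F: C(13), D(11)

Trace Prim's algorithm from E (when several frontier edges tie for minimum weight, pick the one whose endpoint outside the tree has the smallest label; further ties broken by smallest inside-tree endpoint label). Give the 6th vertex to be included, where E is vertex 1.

A

Prim, starting at E.
Step 1: cheapest edge leaving the tree is B-E (5); add B.
Step 2: cheapest edge leaving the tree is C-E (12); add C.
Step 3: cheapest edge leaving the tree is C-F (13); add F.
Step 4: cheapest edge leaving the tree is D-F (11); add D.
Step 5: cheapest edge leaving the tree is A-B (16); add A.
Vertex order: E, B, C, F, D, A. The 6th vertex is A.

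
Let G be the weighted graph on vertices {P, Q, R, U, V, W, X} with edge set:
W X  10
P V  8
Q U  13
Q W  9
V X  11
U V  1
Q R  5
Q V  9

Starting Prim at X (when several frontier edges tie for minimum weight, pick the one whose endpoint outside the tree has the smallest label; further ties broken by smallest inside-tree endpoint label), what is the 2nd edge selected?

Grow the tree from X using Prim:
Step 1: frontier [W X 10, V X 11] → take W X (10); add W.
Step 2: frontier [Q W 9, V X 11] → take Q W (9); add Q.
Step 3: frontier [Q R 5, Q V 9, Q U 13, V X 11] → take Q R (5); add R.
Step 4: frontier [Q V 9, Q U 13, V X 11] → take Q V (9); add V.
Step 5: frontier [Q U 13, U V 1, P V 8] → take U V (1); add U.
Step 6: frontier [P V 8] → take P V (8); add P.
The 2nd edge added is Q W.

Q-W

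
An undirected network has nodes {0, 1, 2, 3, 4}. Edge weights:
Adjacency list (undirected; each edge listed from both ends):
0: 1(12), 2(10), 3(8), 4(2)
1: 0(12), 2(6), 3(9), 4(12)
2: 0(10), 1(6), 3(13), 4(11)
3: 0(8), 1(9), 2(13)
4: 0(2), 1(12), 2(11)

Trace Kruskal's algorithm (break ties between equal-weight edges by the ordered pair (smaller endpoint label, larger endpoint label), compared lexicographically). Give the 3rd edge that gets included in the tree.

Kruskal's algorithm — process edges by increasing weight (ties by edge label):
0—4 (2): add — endpoints in different components.
1—2 (6): add — endpoints in different components.
0—3 (8): add — endpoints in different components.
1—3 (9): add — endpoints in different components.
The 3rd edge added is 0—3.

0-3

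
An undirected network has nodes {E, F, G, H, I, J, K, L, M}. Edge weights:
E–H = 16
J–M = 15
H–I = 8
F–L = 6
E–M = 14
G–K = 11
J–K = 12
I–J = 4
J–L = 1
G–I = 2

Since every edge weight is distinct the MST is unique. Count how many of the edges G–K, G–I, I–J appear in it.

Kruskal: consider edges lightest-first.
J–L (1): add — endpoints in different components.
G–I (2): add — endpoints in different components.
I–J (4): add — endpoints in different components.
F–L (6): add — endpoints in different components.
H–I (8): add — endpoints in different components.
G–K (11): add — endpoints in different components.
J–K (12): skip — J and K already connected.
E–M (14): add — endpoints in different components.
J–M (15): add — endpoints in different components.
MST edge set: {J–L, G–I, I–J, F–L, H–I, G–K, E–M, J–M}.
Of the listed edges, {G–K, G–I, I–J} are in the MST → 3.

3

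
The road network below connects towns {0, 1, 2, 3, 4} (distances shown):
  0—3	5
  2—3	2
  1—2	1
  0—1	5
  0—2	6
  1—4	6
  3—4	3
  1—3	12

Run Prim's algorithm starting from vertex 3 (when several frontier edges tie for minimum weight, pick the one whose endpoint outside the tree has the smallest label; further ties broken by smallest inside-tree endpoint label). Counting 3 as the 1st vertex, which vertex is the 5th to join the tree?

0

Grow the tree from 3 using Prim:
Step 1: cheapest edge leaving the tree is 2—3 (2); add 2.
Step 2: cheapest edge leaving the tree is 1—2 (1); add 1.
Step 3: cheapest edge leaving the tree is 3—4 (3); add 4.
Step 4: cheapest edge leaving the tree is 0—1 (5); add 0.
Vertex order: 3, 2, 1, 4, 0. The 5th vertex is 0.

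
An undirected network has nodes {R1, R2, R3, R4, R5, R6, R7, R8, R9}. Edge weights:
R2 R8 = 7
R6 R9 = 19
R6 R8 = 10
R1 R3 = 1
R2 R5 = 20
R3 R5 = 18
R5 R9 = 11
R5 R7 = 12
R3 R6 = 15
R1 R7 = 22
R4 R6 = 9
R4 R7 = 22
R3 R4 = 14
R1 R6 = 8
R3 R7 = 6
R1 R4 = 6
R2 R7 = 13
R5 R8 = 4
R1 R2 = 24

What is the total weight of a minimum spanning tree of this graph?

53

Grow the tree from R5 using Prim:
Step 1: cheapest edge leaving the tree is R5 R8 (4); add R8.
Step 2: cheapest edge leaving the tree is R2 R8 (7); add R2.
Step 3: cheapest edge leaving the tree is R6 R8 (10); add R6.
Step 4: cheapest edge leaving the tree is R1 R6 (8); add R1.
Step 5: cheapest edge leaving the tree is R1 R3 (1); add R3.
Step 6: cheapest edge leaving the tree is R1 R4 (6); add R4.
Step 7: cheapest edge leaving the tree is R3 R7 (6); add R7.
Step 8: cheapest edge leaving the tree is R5 R9 (11); add R9.
MST edges: R5 R8, R2 R8, R6 R8, R1 R6, R1 R3, R1 R4, R3 R7, R5 R9; total weight 4+7+10+8+1+6+6+11 = 53.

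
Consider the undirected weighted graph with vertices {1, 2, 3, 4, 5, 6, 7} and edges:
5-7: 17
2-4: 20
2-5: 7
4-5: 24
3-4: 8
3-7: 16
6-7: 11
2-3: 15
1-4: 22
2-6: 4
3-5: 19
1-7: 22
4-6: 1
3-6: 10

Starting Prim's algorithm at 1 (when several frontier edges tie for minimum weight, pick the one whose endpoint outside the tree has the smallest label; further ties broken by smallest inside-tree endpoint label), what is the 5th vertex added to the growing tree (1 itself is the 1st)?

Prim, starting at 1.
Step 1: cheapest edge leaving the tree is 1-4 (22); add 4.
Step 2: cheapest edge leaving the tree is 4-6 (1); add 6.
Step 3: cheapest edge leaving the tree is 2-6 (4); add 2.
Step 4: cheapest edge leaving the tree is 2-5 (7); add 5.
Step 5: cheapest edge leaving the tree is 3-4 (8); add 3.
Step 6: cheapest edge leaving the tree is 6-7 (11); add 7.
Vertex order: 1, 4, 6, 2, 5, 3, 7. The 5th vertex is 5.

5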